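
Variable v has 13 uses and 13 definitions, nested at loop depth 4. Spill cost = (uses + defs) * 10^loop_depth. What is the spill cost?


uses + defs = 13 + 13 = 26
10^4 = 10000
Spill cost = 26 * 10000 = 260000

260000


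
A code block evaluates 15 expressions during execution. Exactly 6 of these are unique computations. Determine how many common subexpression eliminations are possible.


CSE count = total expressions - unique expressions
= 15 - 6 = 9

9


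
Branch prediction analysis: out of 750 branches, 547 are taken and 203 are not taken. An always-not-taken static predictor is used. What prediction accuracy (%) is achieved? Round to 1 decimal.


Predictor: always-not-taken
Correct predictions = 203
Accuracy = 203 / 750 * 100 = 27.1%

27.1


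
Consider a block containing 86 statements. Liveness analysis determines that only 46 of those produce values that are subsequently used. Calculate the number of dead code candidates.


Dead code = total statements - live definitions
= 86 - 46 = 40

40


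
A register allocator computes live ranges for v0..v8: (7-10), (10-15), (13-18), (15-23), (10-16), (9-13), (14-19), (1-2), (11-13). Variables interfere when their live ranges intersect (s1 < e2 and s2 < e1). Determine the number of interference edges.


Check all pairs for overlapping intervals.
Two intervals (s1,e1) and (s2,e2) overlap if s1 < e2 and s2 < e1.
v0 (7-10) vs v1..v8: overlaps v5 -> 1
v1 (10-15) vs v2..v8: overlaps v2, v4, v5, v6, v8 -> 5
v2 (13-18) vs v3..v8: overlaps v3, v4, v6 -> 3
v3 (15-23) vs v4..v8: overlaps v4, v6 -> 2
v4 (10-16) vs v5..v8: overlaps v5, v6, v8 -> 3
v5 (9-13) vs v6..v8: overlaps v8 -> 1
v6 (14-19) vs v7..v8: overlaps none -> 0
v7 (1-2) vs v8: overlaps none -> 0
Total overlapping pairs = 1 + 5 + 3 + 2 + 3 + 1 + 0 + 0 = 15

15


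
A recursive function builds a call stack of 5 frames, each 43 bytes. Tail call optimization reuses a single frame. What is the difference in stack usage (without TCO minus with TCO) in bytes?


Without TCO: 5 * 43 = 215 bytes
With TCO: reuse 1 frame = 43 bytes
Savings = 215 - 43 = 172

172


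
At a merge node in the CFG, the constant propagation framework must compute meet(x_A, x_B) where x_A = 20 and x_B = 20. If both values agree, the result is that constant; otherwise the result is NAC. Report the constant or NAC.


Meet operation: if both paths give the same constant, result is that constant; if they differ, result is NAC (not-a-constant).
Path A: 20, Path B: 20 -> equal
Result: constant -> 20

20


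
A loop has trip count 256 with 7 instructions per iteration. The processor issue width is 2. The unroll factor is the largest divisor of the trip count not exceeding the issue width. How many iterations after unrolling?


Largest divisor of 256 <= 2 is 2
New iterations = 256 / 2 = 128

128


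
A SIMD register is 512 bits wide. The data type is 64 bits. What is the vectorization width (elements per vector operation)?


Width = SIMD bits / data type bits
= 512 / 64 = 8

8


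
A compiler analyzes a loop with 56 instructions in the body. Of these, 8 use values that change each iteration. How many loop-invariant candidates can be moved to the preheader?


Invariant candidates = total - loop-dependent
= 56 - 8 = 48

48


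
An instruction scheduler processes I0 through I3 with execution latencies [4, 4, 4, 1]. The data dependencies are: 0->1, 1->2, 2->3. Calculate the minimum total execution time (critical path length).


Compute longest path through dependency graph: dist(Ik) = max over predecessors of dist + latency(Ik).
dist(I0) = latency 4 = 4
dist(I1) = dist(I0) + 4 = 4 + 4 = 8
dist(I2) = dist(I1) + 4 = 8 + 4 = 12
dist(I3) = dist(I2) + 1 = 12 + 1 = 13
Critical path = max dist = 13

13


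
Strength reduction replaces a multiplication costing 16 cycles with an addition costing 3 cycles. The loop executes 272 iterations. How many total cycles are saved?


Per-iteration saving = 16 - 3 = 13
Total saved = 272 * 13 = 3536

3536


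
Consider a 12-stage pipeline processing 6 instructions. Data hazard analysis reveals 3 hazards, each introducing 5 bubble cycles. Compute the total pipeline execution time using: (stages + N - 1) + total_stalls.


Base cycles = 12 + 6 - 1 = 17
Total stalls = 3 * 5 = 15
Total = 17 + 15 = 32

32


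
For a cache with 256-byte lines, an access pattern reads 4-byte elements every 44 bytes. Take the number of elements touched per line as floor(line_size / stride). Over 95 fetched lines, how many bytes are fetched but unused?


Elements per line = floor(256 / 44) = 5
Bytes used per line = 5 * 4 = 20
Wasted per line = 256 - 20 = 236
Total wasted = 236 * 95 = 22420

22420


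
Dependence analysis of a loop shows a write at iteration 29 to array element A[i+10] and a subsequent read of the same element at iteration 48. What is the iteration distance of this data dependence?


Distance = read iteration - write iteration
= 48 - 29 = 19

19


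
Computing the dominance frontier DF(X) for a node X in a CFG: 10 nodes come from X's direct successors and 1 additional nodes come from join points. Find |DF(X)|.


DF(X) = direct successor contributions + join point contributions
= 10 + 1 = 11

11


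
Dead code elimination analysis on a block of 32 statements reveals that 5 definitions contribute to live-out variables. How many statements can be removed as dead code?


Dead code = total statements - live definitions
= 32 - 5 = 27

27


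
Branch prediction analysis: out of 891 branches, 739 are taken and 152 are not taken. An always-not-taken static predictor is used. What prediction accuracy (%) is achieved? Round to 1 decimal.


Predictor: always-not-taken
Correct predictions = 152
Accuracy = 152 / 891 * 100 = 17.1%

17.1


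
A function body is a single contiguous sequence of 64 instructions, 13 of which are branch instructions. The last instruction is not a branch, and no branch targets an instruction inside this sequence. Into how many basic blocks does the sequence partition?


With no in-sequence branch targets, the leaders are the first instruction plus the instruction after each branch.
Number of basic blocks = branches + 1
= 13 + 1 = 14

14


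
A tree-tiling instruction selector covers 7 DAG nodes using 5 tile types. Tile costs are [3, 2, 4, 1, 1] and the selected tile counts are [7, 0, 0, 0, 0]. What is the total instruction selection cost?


Total cost = sum(count_i * cost_i)
= 7*3 + 0*2 + 0*4 + 0*1 + 0*1
= 21

21


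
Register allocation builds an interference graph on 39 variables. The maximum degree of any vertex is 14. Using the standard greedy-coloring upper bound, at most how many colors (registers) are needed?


Greedy coloring never needs more than (max_degree + 1) colors: when coloring a vertex, at most max_degree neighbors are already colored.
Upper bound = 14 + 1 = 15

15


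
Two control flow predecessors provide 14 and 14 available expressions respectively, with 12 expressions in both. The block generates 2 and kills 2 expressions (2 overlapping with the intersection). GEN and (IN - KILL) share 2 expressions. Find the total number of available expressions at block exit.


IN = intersection of predecessors = 12
IN - KILL = 12 - 2 = 10
|OUT| = |GEN| + |IN - KILL| - |GEN ∩ (IN - KILL)| = 2 + 10 - 2 = 10

10


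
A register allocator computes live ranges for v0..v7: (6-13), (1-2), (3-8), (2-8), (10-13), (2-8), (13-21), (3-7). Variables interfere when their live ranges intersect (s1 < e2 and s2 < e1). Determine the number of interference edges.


Check all pairs for overlapping intervals.
Two intervals (s1,e1) and (s2,e2) overlap if s1 < e2 and s2 < e1.
v0 (6-13) vs v1..v7: overlaps v2, v3, v4, v5, v7 -> 5
v1 (1-2) vs v2..v7: overlaps none -> 0
v2 (3-8) vs v3..v7: overlaps v3, v5, v7 -> 3
v3 (2-8) vs v4..v7: overlaps v5, v7 -> 2
v4 (10-13) vs v5..v7: overlaps none -> 0
v5 (2-8) vs v6..v7: overlaps v7 -> 1
v6 (13-21) vs v7: overlaps none -> 0
Total overlapping pairs = 5 + 0 + 3 + 2 + 0 + 1 + 0 = 11

11


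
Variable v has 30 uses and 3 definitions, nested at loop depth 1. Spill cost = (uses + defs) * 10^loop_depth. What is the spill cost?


uses + defs = 30 + 3 = 33
10^1 = 10
Spill cost = 33 * 10 = 330

330


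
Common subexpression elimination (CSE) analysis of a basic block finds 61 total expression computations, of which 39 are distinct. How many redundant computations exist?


CSE count = total expressions - unique expressions
= 61 - 39 = 22

22


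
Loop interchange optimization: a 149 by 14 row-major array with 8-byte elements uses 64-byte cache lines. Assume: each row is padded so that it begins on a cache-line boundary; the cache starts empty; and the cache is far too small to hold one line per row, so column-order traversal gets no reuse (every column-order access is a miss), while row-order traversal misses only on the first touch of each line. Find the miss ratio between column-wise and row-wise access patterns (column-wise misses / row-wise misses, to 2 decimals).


Each row occupies 14 * 8 = 112 bytes and starts on a line boundary, so it spans ceil(112 / 64) = 2 cache lines.
Row-major traversal misses (one per line touched): 149 * ceil(14 * 8 / 64) = 298
Column-major traversal misses (no reuse, every access misses): 149 * 14 = 2086
Ratio = 2086 / 298 = 7.0

7.0


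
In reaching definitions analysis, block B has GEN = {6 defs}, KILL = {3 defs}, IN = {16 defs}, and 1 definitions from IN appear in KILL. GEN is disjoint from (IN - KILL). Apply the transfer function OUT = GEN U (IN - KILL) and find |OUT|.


IN - KILL: 16 - 1 = 15 surviving definitions
OUT = GEN + surviving = 6 + 15 = 21

21


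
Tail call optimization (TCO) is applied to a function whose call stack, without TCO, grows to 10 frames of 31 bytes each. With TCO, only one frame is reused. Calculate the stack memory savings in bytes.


Without TCO: 10 * 31 = 310 bytes
With TCO: reuse 1 frame = 31 bytes
Savings = 310 - 31 = 279

279


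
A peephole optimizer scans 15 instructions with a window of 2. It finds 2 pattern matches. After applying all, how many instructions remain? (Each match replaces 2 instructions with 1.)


Each match removes 1 instructions.
Total removed = 2 * 1 = 2
Remaining = 15 - 2 = 13

13


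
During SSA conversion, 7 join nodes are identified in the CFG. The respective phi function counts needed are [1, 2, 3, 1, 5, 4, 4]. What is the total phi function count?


Total phi functions = sum of phi functions at each join node
= 1 + 2 + 3 + 1 + 5 + 4 + 4 = 20

20


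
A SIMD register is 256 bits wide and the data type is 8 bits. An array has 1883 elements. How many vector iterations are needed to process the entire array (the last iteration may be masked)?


Width = 256 / 8 = 32 elements per vector op
Iterations = ceil(1883 / 32) = 59

59


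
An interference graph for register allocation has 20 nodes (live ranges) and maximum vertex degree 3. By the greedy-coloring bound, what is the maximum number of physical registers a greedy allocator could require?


Greedy coloring never needs more than (max_degree + 1) colors: when coloring a vertex, at most max_degree neighbors are already colored.
Upper bound = 3 + 1 = 4

4


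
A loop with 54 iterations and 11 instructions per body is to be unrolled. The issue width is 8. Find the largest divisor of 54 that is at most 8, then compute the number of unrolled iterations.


Largest divisor of 54 <= 8 is 6
New iterations = 54 / 6 = 9

9


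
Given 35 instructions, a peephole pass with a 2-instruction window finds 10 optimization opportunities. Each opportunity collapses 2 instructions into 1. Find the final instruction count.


Each match removes 1 instructions.
Total removed = 10 * 1 = 10
Remaining = 35 - 10 = 25

25


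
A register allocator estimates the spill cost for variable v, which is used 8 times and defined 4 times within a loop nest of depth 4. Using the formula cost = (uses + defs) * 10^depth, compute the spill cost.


uses + defs = 8 + 4 = 12
10^4 = 10000
Spill cost = 12 * 10000 = 120000

120000


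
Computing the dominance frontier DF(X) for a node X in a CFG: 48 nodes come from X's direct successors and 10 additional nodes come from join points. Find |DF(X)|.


DF(X) = direct successor contributions + join point contributions
= 48 + 10 = 58

58


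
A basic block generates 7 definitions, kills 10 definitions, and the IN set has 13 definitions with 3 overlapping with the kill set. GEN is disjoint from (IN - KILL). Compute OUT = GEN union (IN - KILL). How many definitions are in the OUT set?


IN - KILL: 13 - 3 = 10 surviving definitions
OUT = GEN + surviving = 7 + 10 = 17

17


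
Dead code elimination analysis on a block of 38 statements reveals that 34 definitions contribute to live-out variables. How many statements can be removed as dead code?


Dead code = total statements - live definitions
= 38 - 34 = 4

4


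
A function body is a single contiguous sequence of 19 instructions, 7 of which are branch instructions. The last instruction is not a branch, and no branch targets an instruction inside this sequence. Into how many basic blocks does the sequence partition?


With no in-sequence branch targets, the leaders are the first instruction plus the instruction after each branch.
Number of basic blocks = branches + 1
= 7 + 1 = 8

8


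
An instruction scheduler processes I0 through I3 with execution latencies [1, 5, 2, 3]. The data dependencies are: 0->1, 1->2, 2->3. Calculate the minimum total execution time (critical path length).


Compute longest path through dependency graph: dist(Ik) = max over predecessors of dist + latency(Ik).
dist(I0) = latency 1 = 1
dist(I1) = dist(I0) + 5 = 1 + 5 = 6
dist(I2) = dist(I1) + 2 = 6 + 2 = 8
dist(I3) = dist(I2) + 3 = 8 + 3 = 11
Critical path = max dist = 11

11


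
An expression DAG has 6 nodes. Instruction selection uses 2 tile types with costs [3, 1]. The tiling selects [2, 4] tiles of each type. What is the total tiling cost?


Total cost = sum(count_i * cost_i)
= 2*3 + 4*1
= 10

10


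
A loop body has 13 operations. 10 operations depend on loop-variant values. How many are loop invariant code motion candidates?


Invariant candidates = total - loop-dependent
= 13 - 10 = 3

3


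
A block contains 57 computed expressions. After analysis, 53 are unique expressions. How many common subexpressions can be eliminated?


CSE count = total expressions - unique expressions
= 57 - 53 = 4

4


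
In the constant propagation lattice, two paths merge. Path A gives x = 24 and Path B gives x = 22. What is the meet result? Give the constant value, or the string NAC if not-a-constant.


Meet operation: if both paths give the same constant, result is that constant; if they differ, result is NAC (not-a-constant).
Path A: 24, Path B: 22 -> differ
Result: not-a-constant -> NAC

NAC


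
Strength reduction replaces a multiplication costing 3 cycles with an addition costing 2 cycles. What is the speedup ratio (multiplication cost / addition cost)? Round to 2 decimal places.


Ratio = mult_cost / add_cost = 3 / 2 = 1.5

1.5


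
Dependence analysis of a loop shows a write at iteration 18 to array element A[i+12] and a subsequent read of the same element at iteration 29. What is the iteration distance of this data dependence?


Distance = read iteration - write iteration
= 29 - 18 = 11

11


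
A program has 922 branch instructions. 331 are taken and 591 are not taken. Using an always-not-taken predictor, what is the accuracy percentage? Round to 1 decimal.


Predictor: always-not-taken
Correct predictions = 591
Accuracy = 591 / 922 * 100 = 64.1%

64.1


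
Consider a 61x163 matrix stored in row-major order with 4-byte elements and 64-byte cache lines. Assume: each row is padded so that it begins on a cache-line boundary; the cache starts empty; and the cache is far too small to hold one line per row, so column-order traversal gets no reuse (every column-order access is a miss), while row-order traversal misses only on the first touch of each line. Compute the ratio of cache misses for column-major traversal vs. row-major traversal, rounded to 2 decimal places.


Each row occupies 163 * 4 = 652 bytes and starts on a line boundary, so it spans ceil(652 / 64) = 11 cache lines.
Row-major traversal misses (one per line touched): 61 * ceil(163 * 4 / 64) = 671
Column-major traversal misses (no reuse, every access misses): 61 * 163 = 9943
Ratio = 9943 / 671 = 14.82

14.82


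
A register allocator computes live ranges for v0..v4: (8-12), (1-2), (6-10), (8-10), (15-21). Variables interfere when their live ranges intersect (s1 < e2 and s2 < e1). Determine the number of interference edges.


Check all pairs for overlapping intervals.
Two intervals (s1,e1) and (s2,e2) overlap if s1 < e2 and s2 < e1.
v0 (8-12) vs v1..v4: overlaps v2, v3 -> 2
v1 (1-2) vs v2..v4: overlaps none -> 0
v2 (6-10) vs v3..v4: overlaps v3 -> 1
v3 (8-10) vs v4: overlaps none -> 0
Total overlapping pairs = 2 + 0 + 1 + 0 = 3

3


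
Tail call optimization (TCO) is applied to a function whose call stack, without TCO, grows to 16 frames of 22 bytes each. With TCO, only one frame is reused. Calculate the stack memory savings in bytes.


Without TCO: 16 * 22 = 352 bytes
With TCO: reuse 1 frame = 22 bytes
Savings = 352 - 22 = 330

330


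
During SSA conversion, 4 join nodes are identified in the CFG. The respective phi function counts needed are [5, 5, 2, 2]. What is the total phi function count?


Total phi functions = sum of phi functions at each join node
= 5 + 5 + 2 + 2 = 14

14


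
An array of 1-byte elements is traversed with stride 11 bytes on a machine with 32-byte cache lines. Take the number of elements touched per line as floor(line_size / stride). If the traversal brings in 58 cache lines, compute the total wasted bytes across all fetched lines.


Elements per line = floor(32 / 11) = 2
Bytes used per line = 2 * 1 = 2
Wasted per line = 32 - 2 = 30
Total wasted = 30 * 58 = 1740

1740


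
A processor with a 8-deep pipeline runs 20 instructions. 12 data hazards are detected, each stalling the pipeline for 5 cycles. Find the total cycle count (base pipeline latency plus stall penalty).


Base cycles = 8 + 20 - 1 = 27
Total stalls = 12 * 5 = 60
Total = 27 + 60 = 87

87


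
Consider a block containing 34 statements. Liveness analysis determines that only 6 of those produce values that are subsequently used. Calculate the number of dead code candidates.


Dead code = total statements - live definitions
= 34 - 6 = 28

28


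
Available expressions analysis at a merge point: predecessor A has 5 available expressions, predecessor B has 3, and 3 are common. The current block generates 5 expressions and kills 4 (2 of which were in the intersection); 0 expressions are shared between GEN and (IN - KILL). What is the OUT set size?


IN = intersection of predecessors = 3
IN - KILL = 3 - 2 = 1
|OUT| = |GEN| + |IN - KILL| - |GEN ∩ (IN - KILL)| = 5 + 1 - 0 = 6

6


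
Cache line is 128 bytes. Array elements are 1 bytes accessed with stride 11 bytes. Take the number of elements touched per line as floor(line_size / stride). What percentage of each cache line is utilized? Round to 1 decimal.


Elements per cache line = floor(128 / 11) = 11
Bytes used = 11 * 1 = 11
Utilization = 11 / 128 * 100 = 8.6%

8.6


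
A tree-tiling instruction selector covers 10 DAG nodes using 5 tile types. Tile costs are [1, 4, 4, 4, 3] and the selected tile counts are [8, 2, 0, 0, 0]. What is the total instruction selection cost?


Total cost = sum(count_i * cost_i)
= 8*1 + 2*4 + 0*4 + 0*4 + 0*3
= 16

16


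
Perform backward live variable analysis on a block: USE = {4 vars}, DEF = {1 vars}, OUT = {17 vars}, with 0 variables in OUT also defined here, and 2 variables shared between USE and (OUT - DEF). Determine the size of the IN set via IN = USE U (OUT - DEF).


OUT - DEF: 17 - 0 = 17
|IN| = |USE| + |OUT - DEF| - |USE ∩ (OUT - DEF)| = 4 + 17 - 2 = 19

19


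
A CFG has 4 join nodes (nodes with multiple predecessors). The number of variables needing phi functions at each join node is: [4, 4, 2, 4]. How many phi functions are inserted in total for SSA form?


Total phi functions = sum of phi functions at each join node
= 4 + 4 + 2 + 4 = 14

14


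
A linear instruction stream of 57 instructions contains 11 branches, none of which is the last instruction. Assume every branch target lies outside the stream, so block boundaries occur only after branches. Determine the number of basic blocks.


With no in-sequence branch targets, the leaders are the first instruction plus the instruction after each branch.
Number of basic blocks = branches + 1
= 11 + 1 = 12

12


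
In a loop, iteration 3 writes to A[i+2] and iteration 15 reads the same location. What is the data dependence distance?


Distance = read iteration - write iteration
= 15 - 3 = 12

12


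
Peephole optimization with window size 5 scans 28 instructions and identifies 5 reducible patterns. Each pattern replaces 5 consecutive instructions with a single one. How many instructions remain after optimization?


Each match removes 4 instructions.
Total removed = 5 * 4 = 20
Remaining = 28 - 20 = 8

8


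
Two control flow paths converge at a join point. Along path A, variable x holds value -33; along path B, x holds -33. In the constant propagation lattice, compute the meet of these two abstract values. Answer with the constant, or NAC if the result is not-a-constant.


Meet operation: if both paths give the same constant, result is that constant; if they differ, result is NAC (not-a-constant).
Path A: -33, Path B: -33 -> equal
Result: constant -> -33

-33


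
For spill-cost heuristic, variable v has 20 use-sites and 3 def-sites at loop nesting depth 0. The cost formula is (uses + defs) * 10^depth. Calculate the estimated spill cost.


uses + defs = 20 + 3 = 23
10^0 = 1
Spill cost = 23 * 1 = 23

23


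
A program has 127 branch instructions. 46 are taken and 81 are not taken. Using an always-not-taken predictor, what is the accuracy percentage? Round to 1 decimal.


Predictor: always-not-taken
Correct predictions = 81
Accuracy = 81 / 127 * 100 = 63.8%

63.8


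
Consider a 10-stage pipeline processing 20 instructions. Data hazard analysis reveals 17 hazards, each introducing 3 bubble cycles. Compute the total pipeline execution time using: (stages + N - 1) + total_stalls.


Base cycles = 10 + 20 - 1 = 29
Total stalls = 17 * 3 = 51
Total = 29 + 51 = 80

80


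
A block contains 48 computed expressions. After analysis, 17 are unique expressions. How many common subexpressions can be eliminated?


CSE count = total expressions - unique expressions
= 48 - 17 = 31

31


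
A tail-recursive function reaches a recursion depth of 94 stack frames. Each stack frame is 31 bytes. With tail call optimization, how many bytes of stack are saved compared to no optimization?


Without TCO: 94 * 31 = 2914 bytes
With TCO: reuse 1 frame = 31 bytes
Savings = 2914 - 31 = 2883

2883


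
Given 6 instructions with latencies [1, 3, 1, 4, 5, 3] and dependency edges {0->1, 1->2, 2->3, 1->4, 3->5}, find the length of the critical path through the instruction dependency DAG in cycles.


Compute longest path through dependency graph: dist(Ik) = max over predecessors of dist + latency(Ik).
dist(I0) = latency 1 = 1
dist(I1) = dist(I0) + 3 = 1 + 3 = 4
dist(I2) = dist(I1) + 1 = 4 + 1 = 5
dist(I3) = dist(I2) + 4 = 5 + 4 = 9
dist(I4) = dist(I1) + 5 = 4 + 5 = 9
dist(I5) = dist(I3) + 3 = 9 + 3 = 12
Critical path = max dist = 12

12


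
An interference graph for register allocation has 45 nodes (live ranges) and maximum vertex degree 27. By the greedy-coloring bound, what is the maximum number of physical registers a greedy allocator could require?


Greedy coloring never needs more than (max_degree + 1) colors: when coloring a vertex, at most max_degree neighbors are already colored.
Upper bound = 27 + 1 = 28

28


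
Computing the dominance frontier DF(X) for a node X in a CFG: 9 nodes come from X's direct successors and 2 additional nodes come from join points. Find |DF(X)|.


DF(X) = direct successor contributions + join point contributions
= 9 + 2 = 11

11


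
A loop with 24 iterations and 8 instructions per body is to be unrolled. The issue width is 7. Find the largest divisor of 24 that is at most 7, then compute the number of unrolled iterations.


Largest divisor of 24 <= 7 is 6
New iterations = 24 / 6 = 4

4


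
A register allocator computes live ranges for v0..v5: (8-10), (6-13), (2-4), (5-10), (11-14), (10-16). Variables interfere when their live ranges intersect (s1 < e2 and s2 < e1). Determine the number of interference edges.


Check all pairs for overlapping intervals.
Two intervals (s1,e1) and (s2,e2) overlap if s1 < e2 and s2 < e1.
v0 (8-10) vs v1..v5: overlaps v1, v3 -> 2
v1 (6-13) vs v2..v5: overlaps v3, v4, v5 -> 3
v2 (2-4) vs v3..v5: overlaps none -> 0
v3 (5-10) vs v4..v5: overlaps none -> 0
v4 (11-14) vs v5: overlaps v5 -> 1
Total overlapping pairs = 2 + 3 + 0 + 0 + 1 = 6

6


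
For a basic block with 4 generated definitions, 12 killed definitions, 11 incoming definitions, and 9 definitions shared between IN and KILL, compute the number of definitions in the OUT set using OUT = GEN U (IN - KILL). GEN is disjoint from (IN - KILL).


IN - KILL: 11 - 9 = 2 surviving definitions
OUT = GEN + surviving = 4 + 2 = 6

6


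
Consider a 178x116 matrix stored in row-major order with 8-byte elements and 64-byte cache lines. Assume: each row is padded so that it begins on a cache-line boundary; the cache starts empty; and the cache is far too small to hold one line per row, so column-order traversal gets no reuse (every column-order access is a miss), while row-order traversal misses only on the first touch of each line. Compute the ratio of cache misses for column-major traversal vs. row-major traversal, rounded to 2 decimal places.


Each row occupies 116 * 8 = 928 bytes and starts on a line boundary, so it spans ceil(928 / 64) = 15 cache lines.
Row-major traversal misses (one per line touched): 178 * ceil(116 * 8 / 64) = 2670
Column-major traversal misses (no reuse, every access misses): 178 * 116 = 20648
Ratio = 20648 / 2670 = 7.73

7.73


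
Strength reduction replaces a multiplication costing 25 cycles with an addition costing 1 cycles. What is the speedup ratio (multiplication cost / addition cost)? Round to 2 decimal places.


Ratio = mult_cost / add_cost = 25 / 1 = 25.0

25.0


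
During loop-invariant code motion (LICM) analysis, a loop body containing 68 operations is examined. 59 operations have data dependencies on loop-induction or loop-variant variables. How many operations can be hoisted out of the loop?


Invariant candidates = total - loop-dependent
= 68 - 59 = 9

9


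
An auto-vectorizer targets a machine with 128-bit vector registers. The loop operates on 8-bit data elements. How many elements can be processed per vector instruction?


Width = SIMD bits / data type bits
= 128 / 8 = 16

16


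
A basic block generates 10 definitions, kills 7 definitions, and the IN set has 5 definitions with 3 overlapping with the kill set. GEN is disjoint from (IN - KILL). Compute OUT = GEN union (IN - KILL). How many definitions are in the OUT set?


IN - KILL: 5 - 3 = 2 surviving definitions
OUT = GEN + surviving = 10 + 2 = 12

12


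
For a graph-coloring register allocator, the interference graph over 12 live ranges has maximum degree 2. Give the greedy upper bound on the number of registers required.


Greedy coloring never needs more than (max_degree + 1) colors: when coloring a vertex, at most max_degree neighbors are already colored.
Upper bound = 2 + 1 = 3

3


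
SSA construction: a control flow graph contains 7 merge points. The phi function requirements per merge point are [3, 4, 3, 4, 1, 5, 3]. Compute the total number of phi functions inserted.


Total phi functions = sum of phi functions at each join node
= 3 + 4 + 3 + 4 + 1 + 5 + 3 = 23

23


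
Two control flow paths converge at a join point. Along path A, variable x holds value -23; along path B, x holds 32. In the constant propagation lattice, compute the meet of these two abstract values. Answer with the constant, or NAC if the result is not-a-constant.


Meet operation: if both paths give the same constant, result is that constant; if they differ, result is NAC (not-a-constant).
Path A: -23, Path B: 32 -> differ
Result: not-a-constant -> NAC

NAC


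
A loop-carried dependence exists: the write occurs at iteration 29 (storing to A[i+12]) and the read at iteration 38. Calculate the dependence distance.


Distance = read iteration - write iteration
= 38 - 29 = 9

9


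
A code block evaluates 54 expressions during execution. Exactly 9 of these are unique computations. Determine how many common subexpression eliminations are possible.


CSE count = total expressions - unique expressions
= 54 - 9 = 45

45


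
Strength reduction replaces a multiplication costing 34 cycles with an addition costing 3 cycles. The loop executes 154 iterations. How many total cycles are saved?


Per-iteration saving = 34 - 3 = 31
Total saved = 154 * 31 = 4774

4774


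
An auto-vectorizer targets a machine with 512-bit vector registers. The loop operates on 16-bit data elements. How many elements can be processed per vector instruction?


Width = SIMD bits / data type bits
= 512 / 16 = 32

32


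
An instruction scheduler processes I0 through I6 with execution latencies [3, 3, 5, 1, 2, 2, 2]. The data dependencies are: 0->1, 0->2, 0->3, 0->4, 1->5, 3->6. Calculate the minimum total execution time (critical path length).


Compute longest path through dependency graph: dist(Ik) = max over predecessors of dist + latency(Ik).
dist(I0) = latency 3 = 3
dist(I1) = dist(I0) + 3 = 3 + 3 = 6
dist(I2) = dist(I0) + 5 = 3 + 5 = 8
dist(I3) = dist(I0) + 1 = 3 + 1 = 4
dist(I4) = dist(I0) + 2 = 3 + 2 = 5
dist(I5) = dist(I1) + 2 = 6 + 2 = 8
dist(I6) = dist(I3) + 2 = 4 + 2 = 6
Critical path = max dist = 8

8


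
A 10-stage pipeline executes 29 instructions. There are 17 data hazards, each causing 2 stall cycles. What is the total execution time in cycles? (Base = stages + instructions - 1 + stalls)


Base cycles = 10 + 29 - 1 = 38
Total stalls = 17 * 2 = 34
Total = 38 + 34 = 72

72


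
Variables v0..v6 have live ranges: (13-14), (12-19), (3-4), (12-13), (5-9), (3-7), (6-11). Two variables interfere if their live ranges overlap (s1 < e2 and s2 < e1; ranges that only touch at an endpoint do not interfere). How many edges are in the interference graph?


Check all pairs for overlapping intervals.
Two intervals (s1,e1) and (s2,e2) overlap if s1 < e2 and s2 < e1.
v0 (13-14) vs v1..v6: overlaps v1 -> 1
v1 (12-19) vs v2..v6: overlaps v3 -> 1
v2 (3-4) vs v3..v6: overlaps v5 -> 1
v3 (12-13) vs v4..v6: overlaps none -> 0
v4 (5-9) vs v5..v6: overlaps v5, v6 -> 2
v5 (3-7) vs v6: overlaps v6 -> 1
Total overlapping pairs = 1 + 1 + 1 + 0 + 2 + 1 = 6

6


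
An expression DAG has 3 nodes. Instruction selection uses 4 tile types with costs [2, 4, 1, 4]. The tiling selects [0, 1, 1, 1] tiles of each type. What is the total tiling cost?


Total cost = sum(count_i * cost_i)
= 0*2 + 1*4 + 1*1 + 1*4
= 9

9


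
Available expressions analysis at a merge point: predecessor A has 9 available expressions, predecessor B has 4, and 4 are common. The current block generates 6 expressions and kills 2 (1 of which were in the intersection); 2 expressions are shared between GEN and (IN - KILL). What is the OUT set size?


IN = intersection of predecessors = 4
IN - KILL = 4 - 1 = 3
|OUT| = |GEN| + |IN - KILL| - |GEN ∩ (IN - KILL)| = 6 + 3 - 2 = 7

7


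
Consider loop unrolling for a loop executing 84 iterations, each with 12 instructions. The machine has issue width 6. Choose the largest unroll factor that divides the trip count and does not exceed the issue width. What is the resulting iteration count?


Largest divisor of 84 <= 6 is 6
New iterations = 84 / 6 = 14

14


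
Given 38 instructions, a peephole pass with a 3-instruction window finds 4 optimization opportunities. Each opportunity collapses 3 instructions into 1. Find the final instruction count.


Each match removes 2 instructions.
Total removed = 4 * 2 = 8
Remaining = 38 - 8 = 30

30


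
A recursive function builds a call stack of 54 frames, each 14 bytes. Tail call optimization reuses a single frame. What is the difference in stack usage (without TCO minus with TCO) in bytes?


Without TCO: 54 * 14 = 756 bytes
With TCO: reuse 1 frame = 14 bytes
Savings = 756 - 14 = 742

742


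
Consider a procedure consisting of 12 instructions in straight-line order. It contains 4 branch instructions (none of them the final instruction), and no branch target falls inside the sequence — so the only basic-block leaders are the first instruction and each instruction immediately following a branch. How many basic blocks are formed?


With no in-sequence branch targets, the leaders are the first instruction plus the instruction after each branch.
Number of basic blocks = branches + 1
= 4 + 1 = 5

5


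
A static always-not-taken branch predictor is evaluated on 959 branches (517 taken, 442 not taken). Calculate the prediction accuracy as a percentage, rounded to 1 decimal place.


Predictor: always-not-taken
Correct predictions = 442
Accuracy = 442 / 959 * 100 = 46.1%

46.1


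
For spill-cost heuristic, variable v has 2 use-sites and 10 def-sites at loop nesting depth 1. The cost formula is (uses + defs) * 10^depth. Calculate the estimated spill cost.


uses + defs = 2 + 10 = 12
10^1 = 10
Spill cost = 12 * 10 = 120

120


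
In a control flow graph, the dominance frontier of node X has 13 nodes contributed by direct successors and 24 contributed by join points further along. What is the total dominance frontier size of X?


DF(X) = direct successor contributions + join point contributions
= 13 + 24 = 37

37


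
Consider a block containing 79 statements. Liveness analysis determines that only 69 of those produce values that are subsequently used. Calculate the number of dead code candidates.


Dead code = total statements - live definitions
= 79 - 69 = 10

10


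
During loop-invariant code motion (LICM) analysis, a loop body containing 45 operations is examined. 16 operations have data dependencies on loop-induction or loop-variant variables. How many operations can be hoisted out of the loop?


Invariant candidates = total - loop-dependent
= 45 - 16 = 29

29


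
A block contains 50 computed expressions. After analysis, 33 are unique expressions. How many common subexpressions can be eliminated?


CSE count = total expressions - unique expressions
= 50 - 33 = 17

17


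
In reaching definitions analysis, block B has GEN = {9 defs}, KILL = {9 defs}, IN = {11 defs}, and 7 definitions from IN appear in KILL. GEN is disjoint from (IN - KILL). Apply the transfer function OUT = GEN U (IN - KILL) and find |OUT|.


IN - KILL: 11 - 7 = 4 surviving definitions
OUT = GEN + surviving = 9 + 4 = 13

13


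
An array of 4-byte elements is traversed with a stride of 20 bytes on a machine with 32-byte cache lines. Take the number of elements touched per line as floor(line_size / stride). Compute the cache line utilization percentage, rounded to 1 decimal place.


Elements per cache line = floor(32 / 20) = 1
Bytes used = 1 * 4 = 4
Utilization = 4 / 32 * 100 = 12.5%

12.5


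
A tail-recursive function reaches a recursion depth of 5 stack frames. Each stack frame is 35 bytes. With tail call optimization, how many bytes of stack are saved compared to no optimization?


Without TCO: 5 * 35 = 175 bytes
With TCO: reuse 1 frame = 35 bytes
Savings = 175 - 35 = 140

140


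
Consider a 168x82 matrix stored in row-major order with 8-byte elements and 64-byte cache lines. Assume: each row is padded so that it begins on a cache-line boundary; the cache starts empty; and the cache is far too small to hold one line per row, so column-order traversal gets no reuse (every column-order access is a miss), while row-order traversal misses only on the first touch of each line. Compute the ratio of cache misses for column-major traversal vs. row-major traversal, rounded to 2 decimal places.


Each row occupies 82 * 8 = 656 bytes and starts on a line boundary, so it spans ceil(656 / 64) = 11 cache lines.
Row-major traversal misses (one per line touched): 168 * ceil(82 * 8 / 64) = 1848
Column-major traversal misses (no reuse, every access misses): 168 * 82 = 13776
Ratio = 13776 / 1848 = 7.45

7.45


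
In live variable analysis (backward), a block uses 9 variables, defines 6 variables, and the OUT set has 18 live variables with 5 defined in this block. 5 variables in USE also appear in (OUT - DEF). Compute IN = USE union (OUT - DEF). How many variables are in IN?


OUT - DEF: 18 - 5 = 13
|IN| = |USE| + |OUT - DEF| - |USE ∩ (OUT - DEF)| = 9 + 13 - 5 = 17

17


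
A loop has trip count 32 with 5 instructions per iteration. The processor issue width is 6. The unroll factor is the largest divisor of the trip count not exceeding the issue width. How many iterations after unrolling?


Largest divisor of 32 <= 6 is 4
New iterations = 32 / 4 = 8

8


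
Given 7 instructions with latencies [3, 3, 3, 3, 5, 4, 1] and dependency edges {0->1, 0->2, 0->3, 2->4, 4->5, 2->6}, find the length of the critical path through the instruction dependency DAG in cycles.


Compute longest path through dependency graph: dist(Ik) = max over predecessors of dist + latency(Ik).
dist(I0) = latency 3 = 3
dist(I1) = dist(I0) + 3 = 3 + 3 = 6
dist(I2) = dist(I0) + 3 = 3 + 3 = 6
dist(I3) = dist(I0) + 3 = 3 + 3 = 6
dist(I4) = dist(I2) + 5 = 6 + 5 = 11
dist(I5) = dist(I4) + 4 = 11 + 4 = 15
dist(I6) = dist(I2) + 1 = 6 + 1 = 7
Critical path = max dist = 15

15


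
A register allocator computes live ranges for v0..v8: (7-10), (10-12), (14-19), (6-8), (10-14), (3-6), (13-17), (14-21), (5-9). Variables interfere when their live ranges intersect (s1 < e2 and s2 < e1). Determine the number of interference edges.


Check all pairs for overlapping intervals.
Two intervals (s1,e1) and (s2,e2) overlap if s1 < e2 and s2 < e1.
v0 (7-10) vs v1..v8: overlaps v3, v8 -> 2
v1 (10-12) vs v2..v8: overlaps v4 -> 1
v2 (14-19) vs v3..v8: overlaps v6, v7 -> 2
v3 (6-8) vs v4..v8: overlaps v8 -> 1
v4 (10-14) vs v5..v8: overlaps v6 -> 1
v5 (3-6) vs v6..v8: overlaps v8 -> 1
v6 (13-17) vs v7..v8: overlaps v7 -> 1
v7 (14-21) vs v8: overlaps none -> 0
Total overlapping pairs = 2 + 1 + 2 + 1 + 1 + 1 + 1 + 0 = 9

9


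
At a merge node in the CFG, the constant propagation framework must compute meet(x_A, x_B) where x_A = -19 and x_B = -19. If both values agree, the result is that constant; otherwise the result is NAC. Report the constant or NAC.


Meet operation: if both paths give the same constant, result is that constant; if they differ, result is NAC (not-a-constant).
Path A: -19, Path B: -19 -> equal
Result: constant -> -19

-19


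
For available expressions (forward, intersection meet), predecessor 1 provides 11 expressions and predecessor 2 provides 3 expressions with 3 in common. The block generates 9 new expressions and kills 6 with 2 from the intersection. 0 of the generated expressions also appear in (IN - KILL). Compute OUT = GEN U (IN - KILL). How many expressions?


IN = intersection of predecessors = 3
IN - KILL = 3 - 2 = 1
|OUT| = |GEN| + |IN - KILL| - |GEN ∩ (IN - KILL)| = 9 + 1 - 0 = 10

10


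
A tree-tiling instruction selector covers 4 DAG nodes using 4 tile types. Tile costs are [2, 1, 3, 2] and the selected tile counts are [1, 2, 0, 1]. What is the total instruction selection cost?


Total cost = sum(count_i * cost_i)
= 1*2 + 2*1 + 0*3 + 1*2
= 6

6


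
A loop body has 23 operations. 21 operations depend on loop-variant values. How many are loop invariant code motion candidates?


Invariant candidates = total - loop-dependent
= 23 - 21 = 2

2
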